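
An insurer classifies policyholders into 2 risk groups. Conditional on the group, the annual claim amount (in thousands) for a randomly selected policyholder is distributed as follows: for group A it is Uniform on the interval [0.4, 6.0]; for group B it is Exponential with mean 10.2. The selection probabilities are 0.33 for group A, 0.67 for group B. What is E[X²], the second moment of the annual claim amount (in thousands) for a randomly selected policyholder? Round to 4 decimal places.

143.6552

For each component E[X²] = Var + (mean)², giving A: 12.8533; B: 208.08.
Overall E[X²] = 0.33·12.8533 + 0.67·208.08 = 143.655.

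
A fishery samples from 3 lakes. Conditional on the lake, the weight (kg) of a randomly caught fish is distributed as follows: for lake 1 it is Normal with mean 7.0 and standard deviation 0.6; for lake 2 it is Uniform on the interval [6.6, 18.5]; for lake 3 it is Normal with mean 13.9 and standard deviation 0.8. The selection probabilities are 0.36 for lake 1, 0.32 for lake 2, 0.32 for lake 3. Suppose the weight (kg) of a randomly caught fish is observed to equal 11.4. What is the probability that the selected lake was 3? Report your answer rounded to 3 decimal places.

0.043

Likelihoods f(11.4 | ·): 1: 1.39657e-12; 2: 0.0840336; 3: 0.00377782.
Posterior ∝ prior × likelihood. Numerator for 3: 0.32·0.00377782 = 0.0012089.
Normalizing constant: 0.36·1.39657e-12 + 0.32·0.0840336 + 0.32·0.00377782 = 0.0280997.
P(3 | observation) = 0.0012089 / 0.0280997 = 0.043022.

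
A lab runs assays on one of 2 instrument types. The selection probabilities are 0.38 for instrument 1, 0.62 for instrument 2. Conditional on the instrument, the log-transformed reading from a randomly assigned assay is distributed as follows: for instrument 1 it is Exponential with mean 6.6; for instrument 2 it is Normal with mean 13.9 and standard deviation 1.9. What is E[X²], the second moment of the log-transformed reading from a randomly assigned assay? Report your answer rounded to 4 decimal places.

155.1340

For each component E[X²] = Var + (mean)², giving 1: 87.12; 2: 196.82.
Overall E[X²] = 0.38·87.12 + 0.62·196.82 = 155.134.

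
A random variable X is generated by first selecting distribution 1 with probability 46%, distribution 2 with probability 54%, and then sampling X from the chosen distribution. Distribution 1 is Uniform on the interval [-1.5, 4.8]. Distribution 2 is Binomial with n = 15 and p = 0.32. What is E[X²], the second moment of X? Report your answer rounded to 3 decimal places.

For each component E[X²] = Var + (mean)², giving 1: 6.03; 2: 26.304.
Overall E[X²] = 0.46·6.03 + 0.54·26.304 = 16.978.

16.978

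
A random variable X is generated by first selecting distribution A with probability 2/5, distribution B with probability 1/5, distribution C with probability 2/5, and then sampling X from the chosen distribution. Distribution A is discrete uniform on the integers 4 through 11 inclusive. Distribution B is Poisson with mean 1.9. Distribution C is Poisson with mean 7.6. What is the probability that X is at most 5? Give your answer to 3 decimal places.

Conditional on each component, P(X ≤ 5): A: 0.25; B: 0.986781; C: 0.230681.
By total probability, P(X ≤ 5) = 0.4·0.25 + 0.2·0.986781 + 0.4·0.230681 = 0.389629.

0.390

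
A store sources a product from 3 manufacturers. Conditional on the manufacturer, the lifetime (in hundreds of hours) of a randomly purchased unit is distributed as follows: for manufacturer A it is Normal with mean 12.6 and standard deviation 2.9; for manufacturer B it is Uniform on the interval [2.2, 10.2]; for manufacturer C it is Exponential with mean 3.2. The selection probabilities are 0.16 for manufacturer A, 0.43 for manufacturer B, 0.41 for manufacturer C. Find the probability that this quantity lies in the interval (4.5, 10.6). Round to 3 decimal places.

Conditional on each manufacturer, P(4.5 < X < 10.6): A: 0.242595; B: 0.7125; C: 0.208636.
By total probability, P(4.5 < X < 10.6) = 0.16·0.242595 + 0.43·0.7125 + 0.41·0.208636 = 0.430731.

0.431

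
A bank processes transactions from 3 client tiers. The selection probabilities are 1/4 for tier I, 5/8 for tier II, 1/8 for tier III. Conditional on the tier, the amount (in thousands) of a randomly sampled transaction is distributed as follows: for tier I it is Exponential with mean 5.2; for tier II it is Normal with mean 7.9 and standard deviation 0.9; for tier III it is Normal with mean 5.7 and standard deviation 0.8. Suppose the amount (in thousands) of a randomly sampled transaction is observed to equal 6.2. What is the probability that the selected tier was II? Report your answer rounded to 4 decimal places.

0.4140

Likelihoods f(6.2 | ·): I: 0.0583692; II: 0.0744574; III: 0.410201.
Posterior ∝ prior × likelihood. Numerator for II: 0.625·0.0744574 = 0.0465359.
Normalizing constant: 0.25·0.0583692 + 0.625·0.0744574 + 0.125·0.410201 = 0.112403.
P(II | observation) = 0.0465359 / 0.112403 = 0.414008.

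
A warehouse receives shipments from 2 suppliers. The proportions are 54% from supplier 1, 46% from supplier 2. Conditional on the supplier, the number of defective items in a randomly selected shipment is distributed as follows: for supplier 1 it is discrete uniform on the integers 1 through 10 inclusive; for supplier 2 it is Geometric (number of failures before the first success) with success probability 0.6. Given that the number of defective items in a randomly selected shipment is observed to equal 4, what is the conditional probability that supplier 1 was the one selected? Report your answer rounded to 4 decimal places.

Likelihoods P(X=4 | ·): 1: 0.1; 2: 0.01536.
Posterior ∝ prior × likelihood. Numerator for 1: 0.54·0.1 = 0.054.
Normalizing constant: 0.54·0.1 + 0.46·0.01536 = 0.0610656.
P(1 | observation) = 0.054 / 0.0610656 = 0.884295.

0.8843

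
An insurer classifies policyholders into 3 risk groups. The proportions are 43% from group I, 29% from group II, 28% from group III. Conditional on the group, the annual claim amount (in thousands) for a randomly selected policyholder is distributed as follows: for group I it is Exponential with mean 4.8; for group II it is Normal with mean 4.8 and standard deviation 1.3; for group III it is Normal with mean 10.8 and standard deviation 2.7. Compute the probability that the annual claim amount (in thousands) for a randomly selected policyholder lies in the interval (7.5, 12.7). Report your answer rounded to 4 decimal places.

0.2467

Conditional on each group, P(7.5 < X < 12.7): I: 0.138665; II: 0.0189043; III: 0.64838.
By total probability, P(7.5 < X < 12.7) = 0.43·0.138665 + 0.29·0.0189043 + 0.28·0.64838 = 0.246655.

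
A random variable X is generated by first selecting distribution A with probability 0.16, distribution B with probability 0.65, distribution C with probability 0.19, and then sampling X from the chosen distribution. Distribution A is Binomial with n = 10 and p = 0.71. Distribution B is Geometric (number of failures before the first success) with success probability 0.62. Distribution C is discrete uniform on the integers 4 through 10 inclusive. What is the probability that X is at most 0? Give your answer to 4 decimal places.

Conditional on each component, P(X ≤ 0): A: 4.20707e-06; B: 0.62; C: 0.
By total probability, P(X ≤ 0) = 0.16·4.20707e-06 + 0.65·0.62 + 0.19·0 = 0.403001.

0.4030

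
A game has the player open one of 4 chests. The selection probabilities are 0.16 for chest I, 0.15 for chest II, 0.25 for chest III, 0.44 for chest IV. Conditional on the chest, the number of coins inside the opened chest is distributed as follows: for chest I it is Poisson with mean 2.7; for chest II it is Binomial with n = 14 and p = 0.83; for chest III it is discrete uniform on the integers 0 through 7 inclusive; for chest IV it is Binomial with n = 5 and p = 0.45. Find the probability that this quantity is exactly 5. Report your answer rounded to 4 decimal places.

Conditional on each chest, P(X = 5): I: 0.0803605; II: 9.35179e-05; III: 0.125; IV: 0.0184528.
By total probability, P(X = 5) = 0.16·0.0803605 + 0.15·9.35179e-05 + 0.25·0.125 + 0.44·0.0184528 = 0.0522409.

0.0522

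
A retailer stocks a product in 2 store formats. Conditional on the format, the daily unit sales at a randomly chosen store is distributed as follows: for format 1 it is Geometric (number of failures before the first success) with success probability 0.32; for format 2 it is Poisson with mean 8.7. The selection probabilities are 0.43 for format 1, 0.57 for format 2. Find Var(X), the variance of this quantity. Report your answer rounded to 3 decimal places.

18.410

Per component, 1: μ=2.125, E[X²]=11.1562; 2: μ=8.7, E[X²]=84.39.
E[X] = 0.43·2.125 + 0.57·8.7 = 5.87275.
E[X²] = 0.43·11.1562 + 0.57·84.39 = 52.8995.
Var(X) = E[X²] − (E[X])² = 52.8995 − 34.4892 = 18.4103.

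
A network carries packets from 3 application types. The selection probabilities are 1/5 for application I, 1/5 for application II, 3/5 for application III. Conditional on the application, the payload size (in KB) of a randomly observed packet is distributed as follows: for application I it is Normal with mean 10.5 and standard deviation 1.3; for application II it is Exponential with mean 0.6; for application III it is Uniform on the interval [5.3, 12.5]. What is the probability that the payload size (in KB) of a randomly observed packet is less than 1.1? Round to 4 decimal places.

Conditional on each application, P(X < 1.1): I: 2.40141e-13; II: 0.84012; III: 0.
By total probability, P(X < 1.1) = 0.2·2.40141e-13 + 0.2·0.84012 + 0.6·0 = 0.168024.

0.1680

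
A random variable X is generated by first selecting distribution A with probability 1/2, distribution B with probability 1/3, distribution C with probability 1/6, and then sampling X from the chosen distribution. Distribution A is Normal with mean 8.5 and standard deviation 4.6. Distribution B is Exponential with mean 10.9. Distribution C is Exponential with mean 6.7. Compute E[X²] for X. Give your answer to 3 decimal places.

140.875

For each component E[X²] = Var + (mean)², giving A: 93.41; B: 237.62; C: 89.78.
Overall E[X²] = 0.5·93.41 + 0.333333·237.62 + 0.166667·89.78 = 140.875.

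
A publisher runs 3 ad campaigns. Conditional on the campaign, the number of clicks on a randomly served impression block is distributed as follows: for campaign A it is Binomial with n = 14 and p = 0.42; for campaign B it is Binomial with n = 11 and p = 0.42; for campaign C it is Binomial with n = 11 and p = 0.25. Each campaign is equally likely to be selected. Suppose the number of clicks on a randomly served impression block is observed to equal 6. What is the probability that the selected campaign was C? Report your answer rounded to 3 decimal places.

Likelihoods P(X=6 | ·): A: 0.211094; B: 0.166448; C: 0.0267663.
Posterior ∝ prior × likelihood. Numerator for C: 0.333333·0.0267663 = 0.0089221.
Normalizing constant: 0.333333·0.211094 + 0.333333·0.166448 + 0.333333·0.0267663 = 0.134769.
P(C | observation) = 0.0089221 / 0.134769 = 0.0662028.

0.066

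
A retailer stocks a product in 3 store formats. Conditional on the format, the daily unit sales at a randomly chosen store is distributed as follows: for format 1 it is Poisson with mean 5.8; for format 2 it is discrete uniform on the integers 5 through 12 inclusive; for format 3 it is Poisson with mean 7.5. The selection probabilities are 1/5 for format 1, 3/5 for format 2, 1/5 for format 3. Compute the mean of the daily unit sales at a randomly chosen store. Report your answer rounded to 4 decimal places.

7.7600

Component means — 1: 5.8; 2: 8.5; 3: 7.5.
E[X] = 0.2·5.8 + 0.6·8.5 + 0.2·7.5 = 7.76.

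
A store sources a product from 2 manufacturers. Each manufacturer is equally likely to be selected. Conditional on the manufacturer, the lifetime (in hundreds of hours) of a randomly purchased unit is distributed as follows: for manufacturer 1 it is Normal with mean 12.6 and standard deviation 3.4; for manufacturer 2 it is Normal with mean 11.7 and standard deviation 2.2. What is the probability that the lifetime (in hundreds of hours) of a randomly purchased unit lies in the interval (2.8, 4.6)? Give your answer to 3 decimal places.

0.004

Conditional on each manufacturer, P(2.8 < X < 4.6): 1: 0.0073392; 2: 0.000598771.
By total probability, P(2.8 < X < 4.6) = 0.5·0.0073392 + 0.5·0.000598771 = 0.00396899.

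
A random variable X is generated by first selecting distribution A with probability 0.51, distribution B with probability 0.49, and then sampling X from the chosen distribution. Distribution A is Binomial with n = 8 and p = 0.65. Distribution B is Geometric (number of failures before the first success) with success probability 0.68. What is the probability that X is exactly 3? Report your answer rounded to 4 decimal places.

Conditional on each component, P(X = 3): A: 0.0807734; B: 0.0222822.
By total probability, P(X = 3) = 0.51·0.0807734 + 0.49·0.0222822 = 0.0521127.

0.0521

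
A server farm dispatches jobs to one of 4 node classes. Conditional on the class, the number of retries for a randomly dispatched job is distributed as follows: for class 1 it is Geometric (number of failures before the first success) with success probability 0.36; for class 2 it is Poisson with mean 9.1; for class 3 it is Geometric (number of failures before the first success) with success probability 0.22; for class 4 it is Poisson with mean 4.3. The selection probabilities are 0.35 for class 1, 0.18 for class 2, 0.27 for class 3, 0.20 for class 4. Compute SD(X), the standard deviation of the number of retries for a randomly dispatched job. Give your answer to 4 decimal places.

Per component, 1: μ=1.77778, E[X²]=8.09877; 2: μ=9.1, E[X²]=91.91; 3: μ=3.54545, E[X²]=28.686; 4: μ=4.3, E[X²]=22.79.
E[X] = 0.35·1.77778 + 0.18·9.1 + 0.27·3.54545 + 0.2·4.3 = 4.07749.
E[X²] = 0.35·8.09877 + 0.18·91.91 + 0.27·28.686 + 0.2·22.79 = 31.6816.
Var(X) = E[X²] − (E[X])² = 31.6816 − 16.626 = 15.0556.
SD(X) = √15.0556 = 3.88016.

3.8802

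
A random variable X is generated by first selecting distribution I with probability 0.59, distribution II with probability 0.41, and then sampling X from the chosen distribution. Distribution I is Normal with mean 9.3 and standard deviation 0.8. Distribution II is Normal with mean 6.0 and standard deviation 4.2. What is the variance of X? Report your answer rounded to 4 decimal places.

10.2443

Per component, I: μ=9.3, E[X²]=87.13; II: μ=6, E[X²]=53.64.
E[X] = 0.59·9.3 + 0.41·6 = 7.947.
E[X²] = 0.59·87.13 + 0.41·53.64 = 73.3991.
Var(X) = E[X²] − (E[X])² = 73.3991 − 63.1548 = 10.2443.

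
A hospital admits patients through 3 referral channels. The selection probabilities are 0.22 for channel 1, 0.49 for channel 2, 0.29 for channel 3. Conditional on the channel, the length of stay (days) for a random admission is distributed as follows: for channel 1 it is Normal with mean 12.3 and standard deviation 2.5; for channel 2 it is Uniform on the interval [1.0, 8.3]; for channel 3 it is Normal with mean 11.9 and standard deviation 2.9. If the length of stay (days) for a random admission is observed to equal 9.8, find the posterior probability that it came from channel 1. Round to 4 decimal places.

0.4096

Likelihoods f(9.8 | ·): 1: 0.0967883; 2: 0; 3: 0.105839.
Posterior ∝ prior × likelihood. Numerator for 1: 0.22·0.0967883 = 0.0212934.
Normalizing constant: 0.22·0.0967883 + 0.49·0 + 0.29·0.105839 = 0.0519867.
P(1 | observation) = 0.0212934 / 0.0519867 = 0.409594.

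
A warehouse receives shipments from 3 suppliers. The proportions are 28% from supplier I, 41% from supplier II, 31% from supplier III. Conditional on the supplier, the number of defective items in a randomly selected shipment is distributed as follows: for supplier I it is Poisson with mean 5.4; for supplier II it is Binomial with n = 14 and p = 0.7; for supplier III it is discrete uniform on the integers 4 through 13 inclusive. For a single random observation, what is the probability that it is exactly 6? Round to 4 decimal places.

0.0841

Conditional on each supplier, P(X = 6): I: 0.155539; II: 0.02318; III: 0.1.
By total probability, P(X = 6) = 0.28·0.155539 + 0.41·0.02318 + 0.31·0.1 = 0.0840548.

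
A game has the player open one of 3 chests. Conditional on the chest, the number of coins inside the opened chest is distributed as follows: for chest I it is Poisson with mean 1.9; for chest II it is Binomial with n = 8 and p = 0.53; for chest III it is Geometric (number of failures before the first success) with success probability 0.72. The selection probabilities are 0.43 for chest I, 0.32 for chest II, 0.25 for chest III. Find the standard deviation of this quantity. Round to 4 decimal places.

Per component, I: μ=1.9, E[X²]=5.51; II: μ=4.24, E[X²]=19.9704; III: μ=0.388889, E[X²]=0.691358.
E[X] = 0.43·1.9 + 0.32·4.24 + 0.25·0.388889 = 2.27102.
E[X²] = 0.43·5.51 + 0.32·19.9704 + 0.25·0.691358 = 8.93267.
Var(X) = E[X²] − (E[X])² = 8.93267 − 5.15754 = 3.77513.
SD(X) = √3.77513 = 1.94297.

1.9430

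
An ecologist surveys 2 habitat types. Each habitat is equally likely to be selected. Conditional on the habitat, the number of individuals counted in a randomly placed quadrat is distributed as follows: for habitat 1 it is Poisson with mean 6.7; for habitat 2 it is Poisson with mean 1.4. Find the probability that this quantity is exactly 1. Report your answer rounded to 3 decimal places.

0.177

Conditional on each habitat, P(X = 1): 1: 0.00824711; 2: 0.345236.
By total probability, P(X = 1) = 0.5·0.00824711 + 0.5·0.345236 = 0.176741.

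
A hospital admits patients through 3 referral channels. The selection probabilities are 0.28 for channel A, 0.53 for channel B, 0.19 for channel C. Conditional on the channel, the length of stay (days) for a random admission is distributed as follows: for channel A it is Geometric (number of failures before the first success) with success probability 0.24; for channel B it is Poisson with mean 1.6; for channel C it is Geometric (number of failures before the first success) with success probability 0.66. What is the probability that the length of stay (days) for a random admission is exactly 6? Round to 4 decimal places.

0.0156

Conditional on each channel, P(X = 6): A: 0.046248; B: 0.00470453; C: 0.00101957.
By total probability, P(X = 6) = 0.28·0.046248 + 0.53·0.00470453 + 0.19·0.00101957 = 0.0156366.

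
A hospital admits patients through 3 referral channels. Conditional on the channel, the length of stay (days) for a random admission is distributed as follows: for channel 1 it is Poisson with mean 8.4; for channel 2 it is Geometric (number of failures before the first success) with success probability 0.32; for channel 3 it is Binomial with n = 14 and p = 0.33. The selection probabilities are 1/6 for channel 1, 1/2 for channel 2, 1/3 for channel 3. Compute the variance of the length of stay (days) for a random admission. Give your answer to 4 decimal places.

Per component, 1: μ=8.4, E[X²]=78.96; 2: μ=2.125, E[X²]=11.1562; 3: μ=4.62, E[X²]=24.4398.
E[X] = 0.166667·8.4 + 0.5·2.125 + 0.333333·4.62 = 4.0025.
E[X²] = 0.166667·78.96 + 0.5·11.1562 + 0.333333·24.4398 = 26.8847.
Var(X) = E[X²] − (E[X])² = 26.8847 − 16.02 = 10.8647.

10.8647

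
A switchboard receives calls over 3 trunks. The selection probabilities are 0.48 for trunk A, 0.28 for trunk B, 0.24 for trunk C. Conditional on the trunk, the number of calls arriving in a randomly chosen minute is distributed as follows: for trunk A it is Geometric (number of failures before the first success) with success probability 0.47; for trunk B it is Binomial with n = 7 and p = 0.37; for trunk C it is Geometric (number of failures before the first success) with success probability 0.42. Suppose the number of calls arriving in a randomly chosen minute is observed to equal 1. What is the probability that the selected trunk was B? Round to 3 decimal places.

0.203

Likelihoods P(X=1 | ·): A: 0.2491; B: 0.161936; C: 0.2436.
Posterior ∝ prior × likelihood. Numerator for B: 0.28·0.161936 = 0.045342.
Normalizing constant: 0.48·0.2491 + 0.28·0.161936 + 0.24·0.2436 = 0.223374.
P(B | observation) = 0.045342 / 0.223374 = 0.202987.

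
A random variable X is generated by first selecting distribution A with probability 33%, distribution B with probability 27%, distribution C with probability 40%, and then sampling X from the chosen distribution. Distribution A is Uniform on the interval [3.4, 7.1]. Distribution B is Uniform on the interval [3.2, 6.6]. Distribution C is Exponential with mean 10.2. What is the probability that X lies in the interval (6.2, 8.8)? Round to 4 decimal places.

Conditional on each component, P(6.2 < X < 8.8): A: 0.243243; B: 0.117647; C: 0.122522.
By total probability, P(6.2 < X < 8.8) = 0.33·0.243243 + 0.27·0.117647 + 0.4·0.122522 = 0.161044.

0.1610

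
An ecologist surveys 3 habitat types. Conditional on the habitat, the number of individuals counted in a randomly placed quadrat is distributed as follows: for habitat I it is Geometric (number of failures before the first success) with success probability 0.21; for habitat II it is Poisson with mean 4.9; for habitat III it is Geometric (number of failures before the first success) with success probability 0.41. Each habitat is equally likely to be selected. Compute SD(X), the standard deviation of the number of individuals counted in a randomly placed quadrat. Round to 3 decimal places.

3.294

Per component, I: μ=3.7619, E[X²]=32.0658; II: μ=4.9, E[X²]=28.91; III: μ=1.43902, E[X²]=5.58061.
E[X] = 0.333333·3.7619 + 0.333333·4.9 + 0.333333·1.43902 = 3.36698.
E[X²] = 0.333333·32.0658 + 0.333333·28.91 + 0.333333·5.58061 = 22.1855.
Var(X) = E[X²] − (E[X])² = 22.1855 − 11.3365 = 10.8489.
SD(X) = √10.8489 = 3.29377.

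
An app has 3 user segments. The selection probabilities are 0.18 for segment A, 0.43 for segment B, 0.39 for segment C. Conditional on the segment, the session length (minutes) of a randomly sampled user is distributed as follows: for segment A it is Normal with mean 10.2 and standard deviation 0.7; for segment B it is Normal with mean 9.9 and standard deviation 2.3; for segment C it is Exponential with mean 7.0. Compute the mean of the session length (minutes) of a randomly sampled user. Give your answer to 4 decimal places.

8.8230

Component means — A: 10.2; B: 9.9; C: 7.
E[X] = 0.18·10.2 + 0.43·9.9 + 0.39·7 = 8.823.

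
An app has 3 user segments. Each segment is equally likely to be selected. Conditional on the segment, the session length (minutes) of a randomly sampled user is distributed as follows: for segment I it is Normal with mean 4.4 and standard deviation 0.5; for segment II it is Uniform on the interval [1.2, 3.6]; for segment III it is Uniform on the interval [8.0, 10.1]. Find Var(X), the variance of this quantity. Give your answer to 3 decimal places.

8.126

Per component, I: μ=4.4, E[X²]=19.61; II: μ=2.4, E[X²]=6.24; III: μ=9.05, E[X²]=82.27.
E[X] = 0.333333·4.4 + 0.333333·2.4 + 0.333333·9.05 = 5.28333.
E[X²] = 0.333333·19.61 + 0.333333·6.24 + 0.333333·82.27 = 36.04.
Var(X) = E[X²] − (E[X])² = 36.04 − 27.9136 = 8.12639.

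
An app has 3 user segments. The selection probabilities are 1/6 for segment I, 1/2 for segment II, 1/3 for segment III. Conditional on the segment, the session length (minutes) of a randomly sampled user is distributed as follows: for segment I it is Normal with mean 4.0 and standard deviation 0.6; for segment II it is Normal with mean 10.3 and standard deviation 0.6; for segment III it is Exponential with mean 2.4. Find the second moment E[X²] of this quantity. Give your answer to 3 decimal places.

For each component E[X²] = Var + (mean)², giving I: 16.36; II: 106.45; III: 11.52.
Overall E[X²] = 0.166667·16.36 + 0.5·106.45 + 0.333333·11.52 = 59.7917.

59.792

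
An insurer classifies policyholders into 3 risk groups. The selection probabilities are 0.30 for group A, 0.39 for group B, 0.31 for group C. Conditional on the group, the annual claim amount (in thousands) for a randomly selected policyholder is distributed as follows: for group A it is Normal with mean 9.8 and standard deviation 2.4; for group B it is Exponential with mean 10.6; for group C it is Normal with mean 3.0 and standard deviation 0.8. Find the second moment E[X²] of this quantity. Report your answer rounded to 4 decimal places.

121.1692

For each component E[X²] = Var + (mean)², giving A: 101.8; B: 224.72; C: 9.64.
Overall E[X²] = 0.3·101.8 + 0.39·224.72 + 0.31·9.64 = 121.169.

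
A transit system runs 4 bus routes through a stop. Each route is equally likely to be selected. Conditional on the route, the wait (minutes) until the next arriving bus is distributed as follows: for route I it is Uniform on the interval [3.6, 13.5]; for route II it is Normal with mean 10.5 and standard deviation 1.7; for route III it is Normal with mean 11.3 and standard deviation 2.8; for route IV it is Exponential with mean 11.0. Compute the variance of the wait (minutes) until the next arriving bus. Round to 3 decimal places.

36.121

Per component, I: μ=8.55, E[X²]=81.27; II: μ=10.5, E[X²]=113.14; III: μ=11.3, E[X²]=135.53; IV: μ=11, E[X²]=242.
E[X] = 0.25·8.55 + 0.25·10.5 + 0.25·11.3 + 0.25·11 = 10.3375.
E[X²] = 0.25·81.27 + 0.25·113.14 + 0.25·135.53 + 0.25·242 = 142.985.
Var(X) = E[X²] − (E[X])² = 142.985 − 106.864 = 36.1211.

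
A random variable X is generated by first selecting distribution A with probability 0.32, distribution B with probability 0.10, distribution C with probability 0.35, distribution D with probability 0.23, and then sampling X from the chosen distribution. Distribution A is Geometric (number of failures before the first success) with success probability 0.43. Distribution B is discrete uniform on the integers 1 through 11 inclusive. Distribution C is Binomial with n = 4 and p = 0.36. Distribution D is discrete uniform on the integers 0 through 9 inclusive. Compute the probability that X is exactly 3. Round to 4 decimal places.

0.0994

Conditional on each component, P(X = 3): A: 0.079633; B: 0.0909091; C: 0.119439; D: 0.1.
By total probability, P(X = 3) = 0.32·0.079633 + 0.1·0.0909091 + 0.35·0.119439 + 0.23·0.1 = 0.0993772.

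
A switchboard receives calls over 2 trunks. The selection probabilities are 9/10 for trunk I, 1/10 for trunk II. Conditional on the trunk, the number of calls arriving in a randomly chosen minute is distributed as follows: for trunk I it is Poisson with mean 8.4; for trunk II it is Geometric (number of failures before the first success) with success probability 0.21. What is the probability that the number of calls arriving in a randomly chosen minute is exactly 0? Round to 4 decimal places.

0.0212

Conditional on each trunk, P(X = 0): I: 0.000224867; II: 0.21.
By total probability, P(X = 0) = 0.9·0.000224867 + 0.1·0.21 = 0.0212024.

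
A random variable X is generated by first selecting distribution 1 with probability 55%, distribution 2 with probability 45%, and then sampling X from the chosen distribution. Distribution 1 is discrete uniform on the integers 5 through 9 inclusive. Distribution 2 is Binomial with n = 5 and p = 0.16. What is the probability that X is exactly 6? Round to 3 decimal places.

Conditional on each component, P(X = 6): 1: 0.2; 2: 0.
By total probability, P(X = 6) = 0.55·0.2 + 0.45·0 = 0.11.

0.110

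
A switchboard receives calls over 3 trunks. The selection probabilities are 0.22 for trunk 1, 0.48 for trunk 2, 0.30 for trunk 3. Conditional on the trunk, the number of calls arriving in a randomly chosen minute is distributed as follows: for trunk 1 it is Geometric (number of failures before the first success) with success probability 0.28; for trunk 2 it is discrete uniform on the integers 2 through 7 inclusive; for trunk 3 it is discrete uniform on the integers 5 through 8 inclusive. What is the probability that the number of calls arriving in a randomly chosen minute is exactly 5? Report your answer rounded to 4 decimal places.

Conditional on each trunk, P(X = 5): 1: 0.0541777; 2: 0.166667; 3: 0.25.
By total probability, P(X = 5) = 0.22·0.0541777 + 0.48·0.166667 + 0.3·0.25 = 0.166919.

0.1669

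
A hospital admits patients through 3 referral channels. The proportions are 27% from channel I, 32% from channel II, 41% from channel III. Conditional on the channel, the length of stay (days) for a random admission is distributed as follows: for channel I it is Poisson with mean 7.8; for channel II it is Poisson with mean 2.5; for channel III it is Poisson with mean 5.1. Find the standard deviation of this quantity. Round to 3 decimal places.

Per component, I: μ=7.8, E[X²]=68.64; II: μ=2.5, E[X²]=8.75; III: μ=5.1, E[X²]=31.11.
E[X] = 0.27·7.8 + 0.32·2.5 + 0.41·5.1 = 4.997.
E[X²] = 0.27·68.64 + 0.32·8.75 + 0.41·31.11 = 34.0879.
Var(X) = E[X²] − (E[X])² = 34.0879 − 24.97 = 9.11789.
SD(X) = √9.11789 = 3.01958.

3.020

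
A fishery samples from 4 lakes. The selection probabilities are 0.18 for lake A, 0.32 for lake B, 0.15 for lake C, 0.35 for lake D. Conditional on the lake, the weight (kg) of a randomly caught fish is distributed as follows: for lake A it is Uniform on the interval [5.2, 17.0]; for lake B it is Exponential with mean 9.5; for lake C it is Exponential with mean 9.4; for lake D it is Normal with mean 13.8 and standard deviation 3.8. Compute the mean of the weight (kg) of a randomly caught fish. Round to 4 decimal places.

11.2780

Component means — A: 11.1; B: 9.5; C: 9.4; D: 13.8.
E[X] = 0.18·11.1 + 0.32·9.5 + 0.15·9.4 + 0.35·13.8 = 11.278.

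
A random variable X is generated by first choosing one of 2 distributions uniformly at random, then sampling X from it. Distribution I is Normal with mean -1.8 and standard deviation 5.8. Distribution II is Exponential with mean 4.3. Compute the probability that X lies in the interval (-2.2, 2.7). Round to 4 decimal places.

0.3874

Conditional on each component, P(-2.2 < X < 2.7): I: 0.308576; II: 0.466292.
By total probability, P(-2.2 < X < 2.7) = 0.5·0.308576 + 0.5·0.466292 = 0.387434.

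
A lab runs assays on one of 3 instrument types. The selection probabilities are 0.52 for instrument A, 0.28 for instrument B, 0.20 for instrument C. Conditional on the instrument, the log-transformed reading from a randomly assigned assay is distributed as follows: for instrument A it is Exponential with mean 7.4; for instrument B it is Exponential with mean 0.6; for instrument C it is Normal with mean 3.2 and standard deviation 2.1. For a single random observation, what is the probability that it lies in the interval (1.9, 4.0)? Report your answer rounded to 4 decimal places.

Conditional on each instrument, P(1.9 < X < 4.0): A: 0.191123; B: 0.0408712; C: 0.380438.
By total probability, P(1.9 < X < 4.0) = 0.52·0.191123 + 0.28·0.0408712 + 0.2·0.380438 = 0.186916.

0.1869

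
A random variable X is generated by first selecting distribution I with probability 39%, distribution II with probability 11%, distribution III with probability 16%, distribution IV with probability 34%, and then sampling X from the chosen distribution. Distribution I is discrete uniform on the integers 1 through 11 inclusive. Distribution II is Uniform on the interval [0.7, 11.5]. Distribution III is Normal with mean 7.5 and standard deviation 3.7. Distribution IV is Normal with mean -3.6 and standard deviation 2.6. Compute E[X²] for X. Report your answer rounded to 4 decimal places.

40.9975

For each component E[X²] = Var + (mean)², giving I: 46; II: 46.93; III: 69.94; IV: 19.72.
Overall E[X²] = 0.39·46 + 0.11·46.93 + 0.16·69.94 + 0.34·19.72 = 40.9975.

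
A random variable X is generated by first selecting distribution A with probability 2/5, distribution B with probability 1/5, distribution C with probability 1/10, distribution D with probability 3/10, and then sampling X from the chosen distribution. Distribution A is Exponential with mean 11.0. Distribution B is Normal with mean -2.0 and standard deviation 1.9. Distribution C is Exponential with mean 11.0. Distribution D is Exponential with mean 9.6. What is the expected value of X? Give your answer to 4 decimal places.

7.9800

Component means — A: 11; B: -2; C: 11; D: 9.6.
E[X] = 0.4·11 + 0.2·-2 + 0.1·11 + 0.3·9.6 = 7.98.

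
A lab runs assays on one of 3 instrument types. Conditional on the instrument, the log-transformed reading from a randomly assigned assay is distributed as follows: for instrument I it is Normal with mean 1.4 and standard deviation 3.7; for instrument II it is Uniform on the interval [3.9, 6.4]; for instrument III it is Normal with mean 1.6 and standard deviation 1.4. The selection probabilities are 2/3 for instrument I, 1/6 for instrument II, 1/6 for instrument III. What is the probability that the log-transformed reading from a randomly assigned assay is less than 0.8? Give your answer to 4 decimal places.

Conditional on each instrument, P(X < 0.8): I: 0.435589; II: 0; III: 0.283855.
By total probability, P(X < 0.8) = 0.666667·0.435589 + 0.166667·0 + 0.166667·0.283855 = 0.337702.

0.3377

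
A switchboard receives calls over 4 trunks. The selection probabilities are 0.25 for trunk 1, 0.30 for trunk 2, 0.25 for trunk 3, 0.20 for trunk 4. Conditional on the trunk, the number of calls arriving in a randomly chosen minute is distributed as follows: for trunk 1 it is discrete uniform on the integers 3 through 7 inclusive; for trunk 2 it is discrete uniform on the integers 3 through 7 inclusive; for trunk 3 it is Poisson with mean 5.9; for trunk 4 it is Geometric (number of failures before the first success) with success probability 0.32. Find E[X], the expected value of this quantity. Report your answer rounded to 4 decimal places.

Component means — 1: 5; 2: 5; 3: 5.9; 4: 2.125.
E[X] = 0.25·5 + 0.3·5 + 0.25·5.9 + 0.2·2.125 = 4.65.

4.6500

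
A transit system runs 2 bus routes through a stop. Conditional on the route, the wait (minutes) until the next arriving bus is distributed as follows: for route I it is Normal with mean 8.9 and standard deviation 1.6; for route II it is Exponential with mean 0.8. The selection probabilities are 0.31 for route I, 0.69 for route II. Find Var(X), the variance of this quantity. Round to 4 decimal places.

Per component, I: μ=8.9, E[X²]=81.77; II: μ=0.8, E[X²]=1.28.
E[X] = 0.31·8.9 + 0.69·0.8 = 3.311.
E[X²] = 0.31·81.77 + 0.69·1.28 = 26.2319.
Var(X) = E[X²] − (E[X])² = 26.2319 − 10.9627 = 15.2692.

15.2692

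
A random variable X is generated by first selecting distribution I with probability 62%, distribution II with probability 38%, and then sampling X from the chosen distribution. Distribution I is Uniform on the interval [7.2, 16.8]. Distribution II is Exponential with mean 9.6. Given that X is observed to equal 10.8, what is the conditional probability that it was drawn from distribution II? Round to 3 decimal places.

Likelihoods f(10.8 | ·): I: 0.104167; II: 0.033818.
Posterior ∝ prior × likelihood. Numerator for II: 0.38·0.033818 = 0.0128508.
Normalizing constant: 0.62·0.104167 + 0.38·0.033818 = 0.0774342.
P(II | observation) = 0.0128508 / 0.0774342 = 0.165958.

0.166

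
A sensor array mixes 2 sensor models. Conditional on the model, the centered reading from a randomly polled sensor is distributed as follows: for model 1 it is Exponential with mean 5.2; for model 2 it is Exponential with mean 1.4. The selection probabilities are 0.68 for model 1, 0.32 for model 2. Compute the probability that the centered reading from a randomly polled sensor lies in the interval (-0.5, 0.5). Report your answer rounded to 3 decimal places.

Conditional on each model, P(-0.5 < X < 0.5): 1: 0.0916757; 2: 0.300327.
By total probability, P(-0.5 < X < 0.5) = 0.68·0.0916757 + 0.32·0.300327 = 0.158444.

0.158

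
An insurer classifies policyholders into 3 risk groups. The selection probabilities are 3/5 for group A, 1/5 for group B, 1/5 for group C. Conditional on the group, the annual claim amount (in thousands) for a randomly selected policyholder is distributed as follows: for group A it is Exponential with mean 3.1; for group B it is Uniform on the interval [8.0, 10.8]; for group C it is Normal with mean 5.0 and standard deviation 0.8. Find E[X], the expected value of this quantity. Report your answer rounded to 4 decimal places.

4.7400

Component means — A: 3.1; B: 9.4; C: 5.
E[X] = 0.6·3.1 + 0.2·9.4 + 0.2·5 = 4.74.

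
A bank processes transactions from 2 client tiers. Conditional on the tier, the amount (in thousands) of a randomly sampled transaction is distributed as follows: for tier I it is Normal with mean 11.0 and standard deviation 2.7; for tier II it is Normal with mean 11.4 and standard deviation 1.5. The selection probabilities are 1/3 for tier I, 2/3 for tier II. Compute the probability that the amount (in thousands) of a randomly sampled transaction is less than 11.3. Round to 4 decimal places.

0.4970

Conditional on each tier, P(X < 11.3): I: 0.544236; II: 0.473424.
By total probability, P(X < 11.3) = 0.333333·0.544236 + 0.666667·0.473424 = 0.497028.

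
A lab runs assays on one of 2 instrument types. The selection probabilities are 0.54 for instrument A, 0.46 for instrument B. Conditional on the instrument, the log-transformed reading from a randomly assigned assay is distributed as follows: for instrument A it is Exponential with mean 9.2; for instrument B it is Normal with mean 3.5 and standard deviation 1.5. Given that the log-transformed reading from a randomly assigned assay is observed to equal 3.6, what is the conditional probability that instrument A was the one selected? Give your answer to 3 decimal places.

0.245

Likelihoods f(3.6 | ·): A: 0.0734972; B: 0.265371.
Posterior ∝ prior × likelihood. Numerator for A: 0.54·0.0734972 = 0.0396885.
Normalizing constant: 0.54·0.0734972 + 0.46·0.265371 = 0.161759.
P(A | observation) = 0.0396885 / 0.161759 = 0.245355.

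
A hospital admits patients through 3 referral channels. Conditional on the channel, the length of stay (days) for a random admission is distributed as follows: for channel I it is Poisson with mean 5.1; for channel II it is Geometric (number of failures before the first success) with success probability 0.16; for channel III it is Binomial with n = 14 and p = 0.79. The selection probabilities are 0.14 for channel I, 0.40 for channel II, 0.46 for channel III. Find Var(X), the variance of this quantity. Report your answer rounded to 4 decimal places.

Per component, I: μ=5.1, E[X²]=31.11; II: μ=5.25, E[X²]=60.375; III: μ=11.06, E[X²]=124.646.
E[X] = 0.14·5.1 + 0.4·5.25 + 0.46·11.06 = 7.9016.
E[X²] = 0.14·31.11 + 0.4·60.375 + 0.46·124.646 = 85.8427.
Var(X) = E[X²] − (E[X])² = 85.8427 − 62.4353 = 23.4074.

23.4074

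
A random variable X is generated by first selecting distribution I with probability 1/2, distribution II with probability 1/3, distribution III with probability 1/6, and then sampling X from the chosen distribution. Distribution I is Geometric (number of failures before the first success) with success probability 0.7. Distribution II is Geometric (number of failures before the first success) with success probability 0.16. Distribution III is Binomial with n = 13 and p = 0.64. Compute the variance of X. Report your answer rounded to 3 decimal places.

Per component, I: μ=0.428571, E[X²]=0.795918; II: μ=5.25, E[X²]=60.375; III: μ=8.32, E[X²]=72.2176.
E[X] = 0.5·0.428571 + 0.333333·5.25 + 0.166667·8.32 = 3.35095.
E[X²] = 0.5·0.795918 + 0.333333·60.375 + 0.166667·72.2176 = 32.5592.
Var(X) = E[X²] − (E[X])² = 32.5592 − 11.2289 = 21.3303.

21.330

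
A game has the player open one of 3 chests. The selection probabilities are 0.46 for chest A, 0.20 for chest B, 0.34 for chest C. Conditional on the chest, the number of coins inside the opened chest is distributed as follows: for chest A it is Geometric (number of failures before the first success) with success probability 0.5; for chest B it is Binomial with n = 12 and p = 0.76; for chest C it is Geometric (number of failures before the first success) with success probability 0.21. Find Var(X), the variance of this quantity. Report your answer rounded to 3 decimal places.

Per component, A: μ=1, E[X²]=3; B: μ=9.12, E[X²]=85.3632; C: μ=3.7619, E[X²]=32.0658.
E[X] = 0.46·1 + 0.2·9.12 + 0.34·3.7619 = 3.56305.
E[X²] = 0.46·3 + 0.2·85.3632 + 0.34·32.0658 = 29.355.
Var(X) = E[X²] − (E[X])² = 29.355 − 12.6953 = 16.6597.

16.660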